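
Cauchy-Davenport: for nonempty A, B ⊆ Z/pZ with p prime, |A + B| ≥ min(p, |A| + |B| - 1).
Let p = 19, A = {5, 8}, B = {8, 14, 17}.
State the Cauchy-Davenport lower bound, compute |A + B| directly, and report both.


Cauchy-Davenport: |A + B| ≥ min(p, |A| + |B| - 1) for A, B nonempty in Z/pZ.
|A| = 2, |B| = 3, p = 19.
CD lower bound = min(19, 2 + 3 - 1) = min(19, 4) = 4.
Compute A + B mod 19 directly:
a = 5: 5+8=13, 5+14=0, 5+17=3
a = 8: 8+8=16, 8+14=3, 8+17=6
A + B = {0, 3, 6, 13, 16}, so |A + B| = 5.
Verify: 5 ≥ 4? Yes ✓.

CD lower bound = 4, actual |A + B| = 5.


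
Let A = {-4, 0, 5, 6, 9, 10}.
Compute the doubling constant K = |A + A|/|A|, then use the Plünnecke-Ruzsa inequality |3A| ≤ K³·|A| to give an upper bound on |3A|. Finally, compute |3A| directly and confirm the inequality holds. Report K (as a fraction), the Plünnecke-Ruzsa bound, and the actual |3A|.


|A| = 6.
Step 1: Compute A + A by enumerating all 36 pairs.
A + A = {-8, -4, 0, 1, 2, 5, 6, 9, 10, 11, 12, 14, 15, 16, 18, 19, 20}, so |A + A| = 17.
Step 2: Doubling constant K = |A + A|/|A| = 17/6 = 17/6 ≈ 2.8333.
Step 3: Plünnecke-Ruzsa gives |3A| ≤ K³·|A| = (2.8333)³ · 6 ≈ 136.4722.
Step 4: Compute 3A = A + A + A directly by enumerating all triples (a,b,c) ∈ A³; |3A| = 33.
Step 5: Check 33 ≤ 136.4722? Yes ✓.

K = 17/6, Plünnecke-Ruzsa bound K³|A| ≈ 136.4722, |3A| = 33, inequality holds.


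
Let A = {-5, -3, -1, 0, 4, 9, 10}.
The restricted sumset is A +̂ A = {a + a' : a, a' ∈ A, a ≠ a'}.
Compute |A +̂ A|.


Restricted sumset: A +̂ A = {a + a' : a ∈ A, a' ∈ A, a ≠ a'}.
Equivalently, take A + A and drop any sum 2a that is achievable ONLY as a + a for a ∈ A (i.e. sums representable only with equal summands).
Enumerate pairs (a, a') with a < a' (symmetric, so each unordered pair gives one sum; this covers all a ≠ a'):
  -5 + -3 = -8
  -5 + -1 = -6
  -5 + 0 = -5
  -5 + 4 = -1
  -5 + 9 = 4
  -5 + 10 = 5
  -3 + -1 = -4
  -3 + 0 = -3
  -3 + 4 = 1
  -3 + 9 = 6
  -3 + 10 = 7
  -1 + 0 = -1
  -1 + 4 = 3
  -1 + 9 = 8
  -1 + 10 = 9
  0 + 4 = 4
  0 + 9 = 9
  0 + 10 = 10
  4 + 9 = 13
  4 + 10 = 14
  9 + 10 = 19
Collected distinct sums: {-8, -6, -5, -4, -3, -1, 1, 3, 4, 5, 6, 7, 8, 9, 10, 13, 14, 19}
|A +̂ A| = 18
(Reference bound: |A +̂ A| ≥ 2|A| - 3 for |A| ≥ 2, with |A| = 7 giving ≥ 11.)

|A +̂ A| = 18


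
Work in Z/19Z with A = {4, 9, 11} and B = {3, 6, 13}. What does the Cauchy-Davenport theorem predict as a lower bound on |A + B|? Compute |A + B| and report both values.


Cauchy-Davenport: |A + B| ≥ min(p, |A| + |B| - 1) for A, B nonempty in Z/pZ.
|A| = 3, |B| = 3, p = 19.
CD lower bound = min(19, 3 + 3 - 1) = min(19, 5) = 5.
Compute A + B mod 19 directly:
a = 4: 4+3=7, 4+6=10, 4+13=17
a = 9: 9+3=12, 9+6=15, 9+13=3
a = 11: 11+3=14, 11+6=17, 11+13=5
A + B = {3, 5, 7, 10, 12, 14, 15, 17}, so |A + B| = 8.
Verify: 8 ≥ 5? Yes ✓.

CD lower bound = 5, actual |A + B| = 8.


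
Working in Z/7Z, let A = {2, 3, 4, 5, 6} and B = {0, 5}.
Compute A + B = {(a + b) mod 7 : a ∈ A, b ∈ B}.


Work in Z/7Z: reduce every sum a + b modulo 7.
Enumerate all 10 pairs:
a = 2: 2+0=2, 2+5=0
a = 3: 3+0=3, 3+5=1
a = 4: 4+0=4, 4+5=2
a = 5: 5+0=5, 5+5=3
a = 6: 6+0=6, 6+5=4
Distinct residues collected: {0, 1, 2, 3, 4, 5, 6}
|A + B| = 7 (out of 7 total residues).

A + B = {0, 1, 2, 3, 4, 5, 6}


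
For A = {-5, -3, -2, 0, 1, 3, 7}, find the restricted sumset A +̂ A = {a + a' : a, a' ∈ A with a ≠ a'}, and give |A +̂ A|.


Restricted sumset: A +̂ A = {a + a' : a ∈ A, a' ∈ A, a ≠ a'}.
Equivalently, take A + A and drop any sum 2a that is achievable ONLY as a + a for a ∈ A (i.e. sums representable only with equal summands).
Enumerate pairs (a, a') with a < a' (symmetric, so each unordered pair gives one sum; this covers all a ≠ a'):
  -5 + -3 = -8
  -5 + -2 = -7
  -5 + 0 = -5
  -5 + 1 = -4
  -5 + 3 = -2
  -5 + 7 = 2
  -3 + -2 = -5
  -3 + 0 = -3
  -3 + 1 = -2
  -3 + 3 = 0
  -3 + 7 = 4
  -2 + 0 = -2
  -2 + 1 = -1
  -2 + 3 = 1
  -2 + 7 = 5
  0 + 1 = 1
  0 + 3 = 3
  0 + 7 = 7
  1 + 3 = 4
  1 + 7 = 8
  3 + 7 = 10
Collected distinct sums: {-8, -7, -5, -4, -3, -2, -1, 0, 1, 2, 3, 4, 5, 7, 8, 10}
|A +̂ A| = 16
(Reference bound: |A +̂ A| ≥ 2|A| - 3 for |A| ≥ 2, with |A| = 7 giving ≥ 11.)

|A +̂ A| = 16


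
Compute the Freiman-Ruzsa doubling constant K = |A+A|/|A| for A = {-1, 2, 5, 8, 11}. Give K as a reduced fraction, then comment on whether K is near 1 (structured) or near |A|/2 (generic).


|A| = 5.
Compute A + A by enumerating all 25 pairs.
A + A = {-2, 1, 4, 7, 10, 13, 16, 19, 22}, so |A + A| = 9.
K = |A + A| / |A| = 9/5 (already in lowest terms) ≈ 1.8000.
Reference: AP of size 5 gives K = 9/5 ≈ 1.8000; a fully generic set of size 5 gives K ≈ 3.0000.

|A| = 5, |A + A| = 9, K = 9/5.


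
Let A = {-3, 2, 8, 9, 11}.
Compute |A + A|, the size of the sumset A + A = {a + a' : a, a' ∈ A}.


A + A = {a + a' : a, a' ∈ A}; |A| = 5.
General bounds: 2|A| - 1 ≤ |A + A| ≤ |A|(|A|+1)/2, i.e. 9 ≤ |A + A| ≤ 15.
Lower bound 2|A|-1 is attained iff A is an arithmetic progression.
Enumerate sums a + a' for a ≤ a' (symmetric, so this suffices):
a = -3: -3+-3=-6, -3+2=-1, -3+8=5, -3+9=6, -3+11=8
a = 2: 2+2=4, 2+8=10, 2+9=11, 2+11=13
a = 8: 8+8=16, 8+9=17, 8+11=19
a = 9: 9+9=18, 9+11=20
a = 11: 11+11=22
Distinct sums: {-6, -1, 4, 5, 6, 8, 10, 11, 13, 16, 17, 18, 19, 20, 22}
|A + A| = 15

|A + A| = 15


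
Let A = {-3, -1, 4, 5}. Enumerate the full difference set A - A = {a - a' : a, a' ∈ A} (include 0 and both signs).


A - A = {a - a' : a, a' ∈ A}.
Compute a - a' for each ordered pair (a, a'):
a = -3: -3--3=0, -3--1=-2, -3-4=-7, -3-5=-8
a = -1: -1--3=2, -1--1=0, -1-4=-5, -1-5=-6
a = 4: 4--3=7, 4--1=5, 4-4=0, 4-5=-1
a = 5: 5--3=8, 5--1=6, 5-4=1, 5-5=0
Collecting distinct values (and noting 0 appears from a-a):
A - A = {-8, -7, -6, -5, -2, -1, 0, 1, 2, 5, 6, 7, 8}
|A - A| = 13

A - A = {-8, -7, -6, -5, -2, -1, 0, 1, 2, 5, 6, 7, 8}


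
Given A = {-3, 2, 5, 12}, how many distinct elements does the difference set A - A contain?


A - A = {a - a' : a, a' ∈ A}; |A| = 4.
Bounds: 2|A|-1 ≤ |A - A| ≤ |A|² - |A| + 1, i.e. 7 ≤ |A - A| ≤ 13.
Note: 0 ∈ A - A always (from a - a). The set is symmetric: if d ∈ A - A then -d ∈ A - A.
Enumerate nonzero differences d = a - a' with a > a' (then include -d):
Positive differences: {3, 5, 7, 8, 10, 15}
Full difference set: {0} ∪ (positive diffs) ∪ (negative diffs).
|A - A| = 1 + 2·6 = 13 (matches direct enumeration: 13).

|A - A| = 13


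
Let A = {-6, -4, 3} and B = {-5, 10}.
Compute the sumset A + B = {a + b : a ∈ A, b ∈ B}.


A + B = {a + b : a ∈ A, b ∈ B}.
Enumerate all |A|·|B| = 3·2 = 6 pairs (a, b) and collect distinct sums.
a = -6: -6+-5=-11, -6+10=4
a = -4: -4+-5=-9, -4+10=6
a = 3: 3+-5=-2, 3+10=13
Collecting distinct sums: A + B = {-11, -9, -2, 4, 6, 13}
|A + B| = 6

A + B = {-11, -9, -2, 4, 6, 13}


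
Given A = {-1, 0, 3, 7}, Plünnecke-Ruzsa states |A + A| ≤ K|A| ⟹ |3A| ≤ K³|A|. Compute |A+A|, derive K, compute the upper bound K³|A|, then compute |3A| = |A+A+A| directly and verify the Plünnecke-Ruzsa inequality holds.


|A| = 4.
Step 1: Compute A + A by enumerating all 16 pairs.
A + A = {-2, -1, 0, 2, 3, 6, 7, 10, 14}, so |A + A| = 9.
Step 2: Doubling constant K = |A + A|/|A| = 9/4 = 9/4 ≈ 2.2500.
Step 3: Plünnecke-Ruzsa gives |3A| ≤ K³·|A| = (2.2500)³ · 4 ≈ 45.5625.
Step 4: Compute 3A = A + A + A directly by enumerating all triples (a,b,c) ∈ A³; |3A| = 16.
Step 5: Check 16 ≤ 45.5625? Yes ✓.

K = 9/4, Plünnecke-Ruzsa bound K³|A| ≈ 45.5625, |3A| = 16, inequality holds.


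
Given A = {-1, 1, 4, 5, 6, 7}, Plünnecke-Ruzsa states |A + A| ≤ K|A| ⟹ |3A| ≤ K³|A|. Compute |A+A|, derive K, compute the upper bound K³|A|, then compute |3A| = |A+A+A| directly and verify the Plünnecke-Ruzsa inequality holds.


|A| = 6.
Step 1: Compute A + A by enumerating all 36 pairs.
A + A = {-2, 0, 2, 3, 4, 5, 6, 7, 8, 9, 10, 11, 12, 13, 14}, so |A + A| = 15.
Step 2: Doubling constant K = |A + A|/|A| = 15/6 = 15/6 ≈ 2.5000.
Step 3: Plünnecke-Ruzsa gives |3A| ≤ K³·|A| = (2.5000)³ · 6 ≈ 93.7500.
Step 4: Compute 3A = A + A + A directly by enumerating all triples (a,b,c) ∈ A³; |3A| = 23.
Step 5: Check 23 ≤ 93.7500? Yes ✓.

K = 15/6, Plünnecke-Ruzsa bound K³|A| ≈ 93.7500, |3A| = 23, inequality holds.


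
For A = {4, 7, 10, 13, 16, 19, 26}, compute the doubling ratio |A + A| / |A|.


|A| = 7.
Compute A + A by enumerating all 49 pairs.
A + A = {8, 11, 14, 17, 20, 23, 26, 29, 30, 32, 33, 35, 36, 38, 39, 42, 45, 52}, so |A + A| = 18.
K = |A + A| / |A| = 18/7 (already in lowest terms) ≈ 2.5714.
Reference: AP of size 7 gives K = 13/7 ≈ 1.8571; a fully generic set of size 7 gives K ≈ 4.0000.

|A| = 7, |A + A| = 18, K = 18/7.


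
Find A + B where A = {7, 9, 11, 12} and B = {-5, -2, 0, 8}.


A + B = {a + b : a ∈ A, b ∈ B}.
Enumerate all |A|·|B| = 4·4 = 16 pairs (a, b) and collect distinct sums.
a = 7: 7+-5=2, 7+-2=5, 7+0=7, 7+8=15
a = 9: 9+-5=4, 9+-2=7, 9+0=9, 9+8=17
a = 11: 11+-5=6, 11+-2=9, 11+0=11, 11+8=19
a = 12: 12+-5=7, 12+-2=10, 12+0=12, 12+8=20
Collecting distinct sums: A + B = {2, 4, 5, 6, 7, 9, 10, 11, 12, 15, 17, 19, 20}
|A + B| = 13

A + B = {2, 4, 5, 6, 7, 9, 10, 11, 12, 15, 17, 19, 20}


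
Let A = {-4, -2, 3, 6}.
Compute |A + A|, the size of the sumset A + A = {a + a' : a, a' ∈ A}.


A + A = {a + a' : a, a' ∈ A}; |A| = 4.
General bounds: 2|A| - 1 ≤ |A + A| ≤ |A|(|A|+1)/2, i.e. 7 ≤ |A + A| ≤ 10.
Lower bound 2|A|-1 is attained iff A is an arithmetic progression.
Enumerate sums a + a' for a ≤ a' (symmetric, so this suffices):
a = -4: -4+-4=-8, -4+-2=-6, -4+3=-1, -4+6=2
a = -2: -2+-2=-4, -2+3=1, -2+6=4
a = 3: 3+3=6, 3+6=9
a = 6: 6+6=12
Distinct sums: {-8, -6, -4, -1, 1, 2, 4, 6, 9, 12}
|A + A| = 10

|A + A| = 10


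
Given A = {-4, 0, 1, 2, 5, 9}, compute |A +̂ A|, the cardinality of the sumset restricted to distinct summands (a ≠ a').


Restricted sumset: A +̂ A = {a + a' : a ∈ A, a' ∈ A, a ≠ a'}.
Equivalently, take A + A and drop any sum 2a that is achievable ONLY as a + a for a ∈ A (i.e. sums representable only with equal summands).
Enumerate pairs (a, a') with a < a' (symmetric, so each unordered pair gives one sum; this covers all a ≠ a'):
  -4 + 0 = -4
  -4 + 1 = -3
  -4 + 2 = -2
  -4 + 5 = 1
  -4 + 9 = 5
  0 + 1 = 1
  0 + 2 = 2
  0 + 5 = 5
  0 + 9 = 9
  1 + 2 = 3
  1 + 5 = 6
  1 + 9 = 10
  2 + 5 = 7
  2 + 9 = 11
  5 + 9 = 14
Collected distinct sums: {-4, -3, -2, 1, 2, 3, 5, 6, 7, 9, 10, 11, 14}
|A +̂ A| = 13
(Reference bound: |A +̂ A| ≥ 2|A| - 3 for |A| ≥ 2, with |A| = 6 giving ≥ 9.)

|A +̂ A| = 13


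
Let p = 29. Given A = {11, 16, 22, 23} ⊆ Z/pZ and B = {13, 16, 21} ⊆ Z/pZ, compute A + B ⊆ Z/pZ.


Work in Z/29Z: reduce every sum a + b modulo 29.
Enumerate all 12 pairs:
a = 11: 11+13=24, 11+16=27, 11+21=3
a = 16: 16+13=0, 16+16=3, 16+21=8
a = 22: 22+13=6, 22+16=9, 22+21=14
a = 23: 23+13=7, 23+16=10, 23+21=15
Distinct residues collected: {0, 3, 6, 7, 8, 9, 10, 14, 15, 24, 27}
|A + B| = 11 (out of 29 total residues).

A + B = {0, 3, 6, 7, 8, 9, 10, 14, 15, 24, 27}


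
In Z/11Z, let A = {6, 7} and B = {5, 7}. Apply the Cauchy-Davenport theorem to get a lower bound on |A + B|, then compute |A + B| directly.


Cauchy-Davenport: |A + B| ≥ min(p, |A| + |B| - 1) for A, B nonempty in Z/pZ.
|A| = 2, |B| = 2, p = 11.
CD lower bound = min(11, 2 + 2 - 1) = min(11, 3) = 3.
Compute A + B mod 11 directly:
a = 6: 6+5=0, 6+7=2
a = 7: 7+5=1, 7+7=3
A + B = {0, 1, 2, 3}, so |A + B| = 4.
Verify: 4 ≥ 3? Yes ✓.

CD lower bound = 3, actual |A + B| = 4.


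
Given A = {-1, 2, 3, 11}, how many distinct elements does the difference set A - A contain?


A - A = {a - a' : a, a' ∈ A}; |A| = 4.
Bounds: 2|A|-1 ≤ |A - A| ≤ |A|² - |A| + 1, i.e. 7 ≤ |A - A| ≤ 13.
Note: 0 ∈ A - A always (from a - a). The set is symmetric: if d ∈ A - A then -d ∈ A - A.
Enumerate nonzero differences d = a - a' with a > a' (then include -d):
Positive differences: {1, 3, 4, 8, 9, 12}
Full difference set: {0} ∪ (positive diffs) ∪ (negative diffs).
|A - A| = 1 + 2·6 = 13 (matches direct enumeration: 13).

|A - A| = 13


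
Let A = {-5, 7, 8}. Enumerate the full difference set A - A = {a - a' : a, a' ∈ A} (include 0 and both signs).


A - A = {a - a' : a, a' ∈ A}.
Compute a - a' for each ordered pair (a, a'):
a = -5: -5--5=0, -5-7=-12, -5-8=-13
a = 7: 7--5=12, 7-7=0, 7-8=-1
a = 8: 8--5=13, 8-7=1, 8-8=0
Collecting distinct values (and noting 0 appears from a-a):
A - A = {-13, -12, -1, 0, 1, 12, 13}
|A - A| = 7

A - A = {-13, -12, -1, 0, 1, 12, 13}


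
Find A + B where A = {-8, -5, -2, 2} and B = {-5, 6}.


A + B = {a + b : a ∈ A, b ∈ B}.
Enumerate all |A|·|B| = 4·2 = 8 pairs (a, b) and collect distinct sums.
a = -8: -8+-5=-13, -8+6=-2
a = -5: -5+-5=-10, -5+6=1
a = -2: -2+-5=-7, -2+6=4
a = 2: 2+-5=-3, 2+6=8
Collecting distinct sums: A + B = {-13, -10, -7, -3, -2, 1, 4, 8}
|A + B| = 8

A + B = {-13, -10, -7, -3, -2, 1, 4, 8}


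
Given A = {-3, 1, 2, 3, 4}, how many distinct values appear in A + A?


A + A = {a + a' : a, a' ∈ A}; |A| = 5.
General bounds: 2|A| - 1 ≤ |A + A| ≤ |A|(|A|+1)/2, i.e. 9 ≤ |A + A| ≤ 15.
Lower bound 2|A|-1 is attained iff A is an arithmetic progression.
Enumerate sums a + a' for a ≤ a' (symmetric, so this suffices):
a = -3: -3+-3=-6, -3+1=-2, -3+2=-1, -3+3=0, -3+4=1
a = 1: 1+1=2, 1+2=3, 1+3=4, 1+4=5
a = 2: 2+2=4, 2+3=5, 2+4=6
a = 3: 3+3=6, 3+4=7
a = 4: 4+4=8
Distinct sums: {-6, -2, -1, 0, 1, 2, 3, 4, 5, 6, 7, 8}
|A + A| = 12

|A + A| = 12


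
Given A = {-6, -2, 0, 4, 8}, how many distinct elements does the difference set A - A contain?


A - A = {a - a' : a, a' ∈ A}; |A| = 5.
Bounds: 2|A|-1 ≤ |A - A| ≤ |A|² - |A| + 1, i.e. 9 ≤ |A - A| ≤ 21.
Note: 0 ∈ A - A always (from a - a). The set is symmetric: if d ∈ A - A then -d ∈ A - A.
Enumerate nonzero differences d = a - a' with a > a' (then include -d):
Positive differences: {2, 4, 6, 8, 10, 14}
Full difference set: {0} ∪ (positive diffs) ∪ (negative diffs).
|A - A| = 1 + 2·6 = 13 (matches direct enumeration: 13).

|A - A| = 13


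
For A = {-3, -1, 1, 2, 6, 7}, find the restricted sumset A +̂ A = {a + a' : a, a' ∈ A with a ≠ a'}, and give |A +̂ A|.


Restricted sumset: A +̂ A = {a + a' : a ∈ A, a' ∈ A, a ≠ a'}.
Equivalently, take A + A and drop any sum 2a that is achievable ONLY as a + a for a ∈ A (i.e. sums representable only with equal summands).
Enumerate pairs (a, a') with a < a' (symmetric, so each unordered pair gives one sum; this covers all a ≠ a'):
  -3 + -1 = -4
  -3 + 1 = -2
  -3 + 2 = -1
  -3 + 6 = 3
  -3 + 7 = 4
  -1 + 1 = 0
  -1 + 2 = 1
  -1 + 6 = 5
  -1 + 7 = 6
  1 + 2 = 3
  1 + 6 = 7
  1 + 7 = 8
  2 + 6 = 8
  2 + 7 = 9
  6 + 7 = 13
Collected distinct sums: {-4, -2, -1, 0, 1, 3, 4, 5, 6, 7, 8, 9, 13}
|A +̂ A| = 13
(Reference bound: |A +̂ A| ≥ 2|A| - 3 for |A| ≥ 2, with |A| = 6 giving ≥ 9.)

|A +̂ A| = 13


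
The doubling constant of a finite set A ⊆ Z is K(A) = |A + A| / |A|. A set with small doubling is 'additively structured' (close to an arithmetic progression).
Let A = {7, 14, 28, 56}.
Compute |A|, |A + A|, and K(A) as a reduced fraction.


|A| = 4.
Compute A + A by enumerating all 16 pairs.
A + A = {14, 21, 28, 35, 42, 56, 63, 70, 84, 112}, so |A + A| = 10.
K = |A + A| / |A| = 10/4 = 5/2 ≈ 2.5000.
Reference: AP of size 4 gives K = 7/4 ≈ 1.7500; a fully generic set of size 4 gives K ≈ 2.5000.

|A| = 4, |A + A| = 10, K = 10/4 = 5/2.


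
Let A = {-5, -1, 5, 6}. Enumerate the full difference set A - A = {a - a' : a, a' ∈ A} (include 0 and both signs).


A - A = {a - a' : a, a' ∈ A}.
Compute a - a' for each ordered pair (a, a'):
a = -5: -5--5=0, -5--1=-4, -5-5=-10, -5-6=-11
a = -1: -1--5=4, -1--1=0, -1-5=-6, -1-6=-7
a = 5: 5--5=10, 5--1=6, 5-5=0, 5-6=-1
a = 6: 6--5=11, 6--1=7, 6-5=1, 6-6=0
Collecting distinct values (and noting 0 appears from a-a):
A - A = {-11, -10, -7, -6, -4, -1, 0, 1, 4, 6, 7, 10, 11}
|A - A| = 13

A - A = {-11, -10, -7, -6, -4, -1, 0, 1, 4, 6, 7, 10, 11}


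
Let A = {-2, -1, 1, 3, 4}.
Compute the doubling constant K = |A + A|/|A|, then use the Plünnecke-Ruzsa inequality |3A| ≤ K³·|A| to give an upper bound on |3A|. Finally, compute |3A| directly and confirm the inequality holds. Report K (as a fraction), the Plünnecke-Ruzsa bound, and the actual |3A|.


|A| = 5.
Step 1: Compute A + A by enumerating all 25 pairs.
A + A = {-4, -3, -2, -1, 0, 1, 2, 3, 4, 5, 6, 7, 8}, so |A + A| = 13.
Step 2: Doubling constant K = |A + A|/|A| = 13/5 = 13/5 ≈ 2.6000.
Step 3: Plünnecke-Ruzsa gives |3A| ≤ K³·|A| = (2.6000)³ · 5 ≈ 87.8800.
Step 4: Compute 3A = A + A + A directly by enumerating all triples (a,b,c) ∈ A³; |3A| = 19.
Step 5: Check 19 ≤ 87.8800? Yes ✓.

K = 13/5, Plünnecke-Ruzsa bound K³|A| ≈ 87.8800, |3A| = 19, inequality holds.


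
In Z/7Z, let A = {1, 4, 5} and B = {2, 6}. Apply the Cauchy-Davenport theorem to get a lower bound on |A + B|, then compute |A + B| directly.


Cauchy-Davenport: |A + B| ≥ min(p, |A| + |B| - 1) for A, B nonempty in Z/pZ.
|A| = 3, |B| = 2, p = 7.
CD lower bound = min(7, 3 + 2 - 1) = min(7, 4) = 4.
Compute A + B mod 7 directly:
a = 1: 1+2=3, 1+6=0
a = 4: 4+2=6, 4+6=3
a = 5: 5+2=0, 5+6=4
A + B = {0, 3, 4, 6}, so |A + B| = 4.
Verify: 4 ≥ 4? Yes ✓.

CD lower bound = 4, actual |A + B| = 4.


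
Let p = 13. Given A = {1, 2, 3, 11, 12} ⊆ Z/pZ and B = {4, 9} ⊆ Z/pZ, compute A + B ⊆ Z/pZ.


Work in Z/13Z: reduce every sum a + b modulo 13.
Enumerate all 10 pairs:
a = 1: 1+4=5, 1+9=10
a = 2: 2+4=6, 2+9=11
a = 3: 3+4=7, 3+9=12
a = 11: 11+4=2, 11+9=7
a = 12: 12+4=3, 12+9=8
Distinct residues collected: {2, 3, 5, 6, 7, 8, 10, 11, 12}
|A + B| = 9 (out of 13 total residues).

A + B = {2, 3, 5, 6, 7, 8, 10, 11, 12}


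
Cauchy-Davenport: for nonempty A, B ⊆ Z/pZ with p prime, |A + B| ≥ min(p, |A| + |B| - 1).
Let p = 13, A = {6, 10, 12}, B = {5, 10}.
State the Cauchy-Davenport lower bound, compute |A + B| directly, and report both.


Cauchy-Davenport: |A + B| ≥ min(p, |A| + |B| - 1) for A, B nonempty in Z/pZ.
|A| = 3, |B| = 2, p = 13.
CD lower bound = min(13, 3 + 2 - 1) = min(13, 4) = 4.
Compute A + B mod 13 directly:
a = 6: 6+5=11, 6+10=3
a = 10: 10+5=2, 10+10=7
a = 12: 12+5=4, 12+10=9
A + B = {2, 3, 4, 7, 9, 11}, so |A + B| = 6.
Verify: 6 ≥ 4? Yes ✓.

CD lower bound = 4, actual |A + B| = 6.


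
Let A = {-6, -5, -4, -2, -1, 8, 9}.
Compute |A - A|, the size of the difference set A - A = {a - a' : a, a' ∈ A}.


A - A = {a - a' : a, a' ∈ A}; |A| = 7.
Bounds: 2|A|-1 ≤ |A - A| ≤ |A|² - |A| + 1, i.e. 13 ≤ |A - A| ≤ 43.
Note: 0 ∈ A - A always (from a - a). The set is symmetric: if d ∈ A - A then -d ∈ A - A.
Enumerate nonzero differences d = a - a' with a > a' (then include -d):
Positive differences: {1, 2, 3, 4, 5, 9, 10, 11, 12, 13, 14, 15}
Full difference set: {0} ∪ (positive diffs) ∪ (negative diffs).
|A - A| = 1 + 2·12 = 25 (matches direct enumeration: 25).

|A - A| = 25


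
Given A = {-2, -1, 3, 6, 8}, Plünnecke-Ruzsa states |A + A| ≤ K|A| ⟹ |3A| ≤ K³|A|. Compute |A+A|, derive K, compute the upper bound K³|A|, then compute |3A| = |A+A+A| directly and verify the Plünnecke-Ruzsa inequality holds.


|A| = 5.
Step 1: Compute A + A by enumerating all 25 pairs.
A + A = {-4, -3, -2, 1, 2, 4, 5, 6, 7, 9, 11, 12, 14, 16}, so |A + A| = 14.
Step 2: Doubling constant K = |A + A|/|A| = 14/5 = 14/5 ≈ 2.8000.
Step 3: Plünnecke-Ruzsa gives |3A| ≤ K³·|A| = (2.8000)³ · 5 ≈ 109.7600.
Step 4: Compute 3A = A + A + A directly by enumerating all triples (a,b,c) ∈ A³; |3A| = 27.
Step 5: Check 27 ≤ 109.7600? Yes ✓.

K = 14/5, Plünnecke-Ruzsa bound K³|A| ≈ 109.7600, |3A| = 27, inequality holds.


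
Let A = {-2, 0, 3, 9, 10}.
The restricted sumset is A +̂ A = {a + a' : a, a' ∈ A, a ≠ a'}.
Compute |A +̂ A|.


Restricted sumset: A +̂ A = {a + a' : a ∈ A, a' ∈ A, a ≠ a'}.
Equivalently, take A + A and drop any sum 2a that is achievable ONLY as a + a for a ∈ A (i.e. sums representable only with equal summands).
Enumerate pairs (a, a') with a < a' (symmetric, so each unordered pair gives one sum; this covers all a ≠ a'):
  -2 + 0 = -2
  -2 + 3 = 1
  -2 + 9 = 7
  -2 + 10 = 8
  0 + 3 = 3
  0 + 9 = 9
  0 + 10 = 10
  3 + 9 = 12
  3 + 10 = 13
  9 + 10 = 19
Collected distinct sums: {-2, 1, 3, 7, 8, 9, 10, 12, 13, 19}
|A +̂ A| = 10
(Reference bound: |A +̂ A| ≥ 2|A| - 3 for |A| ≥ 2, with |A| = 5 giving ≥ 7.)

|A +̂ A| = 10


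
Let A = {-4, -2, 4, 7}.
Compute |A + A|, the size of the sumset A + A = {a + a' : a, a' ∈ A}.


A + A = {a + a' : a, a' ∈ A}; |A| = 4.
General bounds: 2|A| - 1 ≤ |A + A| ≤ |A|(|A|+1)/2, i.e. 7 ≤ |A + A| ≤ 10.
Lower bound 2|A|-1 is attained iff A is an arithmetic progression.
Enumerate sums a + a' for a ≤ a' (symmetric, so this suffices):
a = -4: -4+-4=-8, -4+-2=-6, -4+4=0, -4+7=3
a = -2: -2+-2=-4, -2+4=2, -2+7=5
a = 4: 4+4=8, 4+7=11
a = 7: 7+7=14
Distinct sums: {-8, -6, -4, 0, 2, 3, 5, 8, 11, 14}
|A + A| = 10

|A + A| = 10


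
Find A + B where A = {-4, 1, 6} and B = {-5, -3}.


A + B = {a + b : a ∈ A, b ∈ B}.
Enumerate all |A|·|B| = 3·2 = 6 pairs (a, b) and collect distinct sums.
a = -4: -4+-5=-9, -4+-3=-7
a = 1: 1+-5=-4, 1+-3=-2
a = 6: 6+-5=1, 6+-3=3
Collecting distinct sums: A + B = {-9, -7, -4, -2, 1, 3}
|A + B| = 6

A + B = {-9, -7, -4, -2, 1, 3}


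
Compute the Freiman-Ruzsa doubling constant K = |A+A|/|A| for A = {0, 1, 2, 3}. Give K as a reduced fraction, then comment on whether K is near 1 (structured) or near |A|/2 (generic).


|A| = 4.
Compute A + A by enumerating all 16 pairs.
A + A = {0, 1, 2, 3, 4, 5, 6}, so |A + A| = 7.
K = |A + A| / |A| = 7/4 (already in lowest terms) ≈ 1.7500.
Reference: AP of size 4 gives K = 7/4 ≈ 1.7500; a fully generic set of size 4 gives K ≈ 2.5000.

|A| = 4, |A + A| = 7, K = 7/4.


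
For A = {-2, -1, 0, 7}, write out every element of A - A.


A - A = {a - a' : a, a' ∈ A}.
Compute a - a' for each ordered pair (a, a'):
a = -2: -2--2=0, -2--1=-1, -2-0=-2, -2-7=-9
a = -1: -1--2=1, -1--1=0, -1-0=-1, -1-7=-8
a = 0: 0--2=2, 0--1=1, 0-0=0, 0-7=-7
a = 7: 7--2=9, 7--1=8, 7-0=7, 7-7=0
Collecting distinct values (and noting 0 appears from a-a):
A - A = {-9, -8, -7, -2, -1, 0, 1, 2, 7, 8, 9}
|A - A| = 11

A - A = {-9, -8, -7, -2, -1, 0, 1, 2, 7, 8, 9}


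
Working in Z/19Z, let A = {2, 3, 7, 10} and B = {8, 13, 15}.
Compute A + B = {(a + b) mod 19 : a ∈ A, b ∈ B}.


Work in Z/19Z: reduce every sum a + b modulo 19.
Enumerate all 12 pairs:
a = 2: 2+8=10, 2+13=15, 2+15=17
a = 3: 3+8=11, 3+13=16, 3+15=18
a = 7: 7+8=15, 7+13=1, 7+15=3
a = 10: 10+8=18, 10+13=4, 10+15=6
Distinct residues collected: {1, 3, 4, 6, 10, 11, 15, 16, 17, 18}
|A + B| = 10 (out of 19 total residues).

A + B = {1, 3, 4, 6, 10, 11, 15, 16, 17, 18}


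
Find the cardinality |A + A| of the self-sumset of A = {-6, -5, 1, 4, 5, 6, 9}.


A + A = {a + a' : a, a' ∈ A}; |A| = 7.
General bounds: 2|A| - 1 ≤ |A + A| ≤ |A|(|A|+1)/2, i.e. 13 ≤ |A + A| ≤ 28.
Lower bound 2|A|-1 is attained iff A is an arithmetic progression.
Enumerate sums a + a' for a ≤ a' (symmetric, so this suffices):
a = -6: -6+-6=-12, -6+-5=-11, -6+1=-5, -6+4=-2, -6+5=-1, -6+6=0, -6+9=3
a = -5: -5+-5=-10, -5+1=-4, -5+4=-1, -5+5=0, -5+6=1, -5+9=4
a = 1: 1+1=2, 1+4=5, 1+5=6, 1+6=7, 1+9=10
a = 4: 4+4=8, 4+5=9, 4+6=10, 4+9=13
a = 5: 5+5=10, 5+6=11, 5+9=14
a = 6: 6+6=12, 6+9=15
a = 9: 9+9=18
Distinct sums: {-12, -11, -10, -5, -4, -2, -1, 0, 1, 2, 3, 4, 5, 6, 7, 8, 9, 10, 11, 12, 13, 14, 15, 18}
|A + A| = 24

|A + A| = 24


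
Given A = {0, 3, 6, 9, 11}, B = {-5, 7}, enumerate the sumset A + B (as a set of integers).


A + B = {a + b : a ∈ A, b ∈ B}.
Enumerate all |A|·|B| = 5·2 = 10 pairs (a, b) and collect distinct sums.
a = 0: 0+-5=-5, 0+7=7
a = 3: 3+-5=-2, 3+7=10
a = 6: 6+-5=1, 6+7=13
a = 9: 9+-5=4, 9+7=16
a = 11: 11+-5=6, 11+7=18
Collecting distinct sums: A + B = {-5, -2, 1, 4, 6, 7, 10, 13, 16, 18}
|A + B| = 10

A + B = {-5, -2, 1, 4, 6, 7, 10, 13, 16, 18}


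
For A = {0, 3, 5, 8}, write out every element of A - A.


A - A = {a - a' : a, a' ∈ A}.
Compute a - a' for each ordered pair (a, a'):
a = 0: 0-0=0, 0-3=-3, 0-5=-5, 0-8=-8
a = 3: 3-0=3, 3-3=0, 3-5=-2, 3-8=-5
a = 5: 5-0=5, 5-3=2, 5-5=0, 5-8=-3
a = 8: 8-0=8, 8-3=5, 8-5=3, 8-8=0
Collecting distinct values (and noting 0 appears from a-a):
A - A = {-8, -5, -3, -2, 0, 2, 3, 5, 8}
|A - A| = 9

A - A = {-8, -5, -3, -2, 0, 2, 3, 5, 8}


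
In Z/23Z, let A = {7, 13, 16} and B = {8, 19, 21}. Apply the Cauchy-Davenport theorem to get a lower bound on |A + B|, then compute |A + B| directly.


Cauchy-Davenport: |A + B| ≥ min(p, |A| + |B| - 1) for A, B nonempty in Z/pZ.
|A| = 3, |B| = 3, p = 23.
CD lower bound = min(23, 3 + 3 - 1) = min(23, 5) = 5.
Compute A + B mod 23 directly:
a = 7: 7+8=15, 7+19=3, 7+21=5
a = 13: 13+8=21, 13+19=9, 13+21=11
a = 16: 16+8=1, 16+19=12, 16+21=14
A + B = {1, 3, 5, 9, 11, 12, 14, 15, 21}, so |A + B| = 9.
Verify: 9 ≥ 5? Yes ✓.

CD lower bound = 5, actual |A + B| = 9.


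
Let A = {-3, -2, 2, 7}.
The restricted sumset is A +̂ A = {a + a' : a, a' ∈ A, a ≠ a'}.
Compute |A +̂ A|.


Restricted sumset: A +̂ A = {a + a' : a ∈ A, a' ∈ A, a ≠ a'}.
Equivalently, take A + A and drop any sum 2a that is achievable ONLY as a + a for a ∈ A (i.e. sums representable only with equal summands).
Enumerate pairs (a, a') with a < a' (symmetric, so each unordered pair gives one sum; this covers all a ≠ a'):
  -3 + -2 = -5
  -3 + 2 = -1
  -3 + 7 = 4
  -2 + 2 = 0
  -2 + 7 = 5
  2 + 7 = 9
Collected distinct sums: {-5, -1, 0, 4, 5, 9}
|A +̂ A| = 6
(Reference bound: |A +̂ A| ≥ 2|A| - 3 for |A| ≥ 2, with |A| = 4 giving ≥ 5.)

|A +̂ A| = 6


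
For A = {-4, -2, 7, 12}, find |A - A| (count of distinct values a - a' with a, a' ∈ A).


A - A = {a - a' : a, a' ∈ A}; |A| = 4.
Bounds: 2|A|-1 ≤ |A - A| ≤ |A|² - |A| + 1, i.e. 7 ≤ |A - A| ≤ 13.
Note: 0 ∈ A - A always (from a - a). The set is symmetric: if d ∈ A - A then -d ∈ A - A.
Enumerate nonzero differences d = a - a' with a > a' (then include -d):
Positive differences: {2, 5, 9, 11, 14, 16}
Full difference set: {0} ∪ (positive diffs) ∪ (negative diffs).
|A - A| = 1 + 2·6 = 13 (matches direct enumeration: 13).

|A - A| = 13


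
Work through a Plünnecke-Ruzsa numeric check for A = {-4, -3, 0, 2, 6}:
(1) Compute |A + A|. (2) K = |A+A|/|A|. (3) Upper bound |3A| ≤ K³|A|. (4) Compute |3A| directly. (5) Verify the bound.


|A| = 5.
Step 1: Compute A + A by enumerating all 25 pairs.
A + A = {-8, -7, -6, -4, -3, -2, -1, 0, 2, 3, 4, 6, 8, 12}, so |A + A| = 14.
Step 2: Doubling constant K = |A + A|/|A| = 14/5 = 14/5 ≈ 2.8000.
Step 3: Plünnecke-Ruzsa gives |3A| ≤ K³·|A| = (2.8000)³ · 5 ≈ 109.7600.
Step 4: Compute 3A = A + A + A directly by enumerating all triples (a,b,c) ∈ A³; |3A| = 25.
Step 5: Check 25 ≤ 109.7600? Yes ✓.

K = 14/5, Plünnecke-Ruzsa bound K³|A| ≈ 109.7600, |3A| = 25, inequality holds.


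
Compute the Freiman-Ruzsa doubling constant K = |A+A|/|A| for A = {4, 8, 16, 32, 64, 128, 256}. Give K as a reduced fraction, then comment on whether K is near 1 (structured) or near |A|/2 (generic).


|A| = 7.
Compute A + A by enumerating all 49 pairs.
A + A = {8, 12, 16, 20, 24, 32, 36, 40, 48, 64, 68, 72, 80, 96, 128, 132, 136, 144, 160, 192, 256, 260, 264, 272, 288, 320, 384, 512}, so |A + A| = 28.
K = |A + A| / |A| = 28/7 = 4/1 ≈ 4.0000.
Reference: AP of size 7 gives K = 13/7 ≈ 1.8571; a fully generic set of size 7 gives K ≈ 4.0000.

|A| = 7, |A + A| = 28, K = 28/7 = 4/1.


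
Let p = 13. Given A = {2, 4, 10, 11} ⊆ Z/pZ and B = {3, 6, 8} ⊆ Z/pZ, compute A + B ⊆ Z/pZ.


Work in Z/13Z: reduce every sum a + b modulo 13.
Enumerate all 12 pairs:
a = 2: 2+3=5, 2+6=8, 2+8=10
a = 4: 4+3=7, 4+6=10, 4+8=12
a = 10: 10+3=0, 10+6=3, 10+8=5
a = 11: 11+3=1, 11+6=4, 11+8=6
Distinct residues collected: {0, 1, 3, 4, 5, 6, 7, 8, 10, 12}
|A + B| = 10 (out of 13 total residues).

A + B = {0, 1, 3, 4, 5, 6, 7, 8, 10, 12}


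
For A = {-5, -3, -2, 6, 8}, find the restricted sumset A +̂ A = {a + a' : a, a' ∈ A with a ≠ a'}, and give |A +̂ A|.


Restricted sumset: A +̂ A = {a + a' : a ∈ A, a' ∈ A, a ≠ a'}.
Equivalently, take A + A and drop any sum 2a that is achievable ONLY as a + a for a ∈ A (i.e. sums representable only with equal summands).
Enumerate pairs (a, a') with a < a' (symmetric, so each unordered pair gives one sum; this covers all a ≠ a'):
  -5 + -3 = -8
  -5 + -2 = -7
  -5 + 6 = 1
  -5 + 8 = 3
  -3 + -2 = -5
  -3 + 6 = 3
  -3 + 8 = 5
  -2 + 6 = 4
  -2 + 8 = 6
  6 + 8 = 14
Collected distinct sums: {-8, -7, -5, 1, 3, 4, 5, 6, 14}
|A +̂ A| = 9
(Reference bound: |A +̂ A| ≥ 2|A| - 3 for |A| ≥ 2, with |A| = 5 giving ≥ 7.)

|A +̂ A| = 9


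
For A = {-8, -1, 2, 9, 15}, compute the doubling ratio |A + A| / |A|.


|A| = 5.
Compute A + A by enumerating all 25 pairs.
A + A = {-16, -9, -6, -2, 1, 4, 7, 8, 11, 14, 17, 18, 24, 30}, so |A + A| = 14.
K = |A + A| / |A| = 14/5 (already in lowest terms) ≈ 2.8000.
Reference: AP of size 5 gives K = 9/5 ≈ 1.8000; a fully generic set of size 5 gives K ≈ 3.0000.

|A| = 5, |A + A| = 14, K = 14/5.


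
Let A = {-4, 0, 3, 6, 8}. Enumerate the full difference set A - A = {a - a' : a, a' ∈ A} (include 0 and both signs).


A - A = {a - a' : a, a' ∈ A}.
Compute a - a' for each ordered pair (a, a'):
a = -4: -4--4=0, -4-0=-4, -4-3=-7, -4-6=-10, -4-8=-12
a = 0: 0--4=4, 0-0=0, 0-3=-3, 0-6=-6, 0-8=-8
a = 3: 3--4=7, 3-0=3, 3-3=0, 3-6=-3, 3-8=-5
a = 6: 6--4=10, 6-0=6, 6-3=3, 6-6=0, 6-8=-2
a = 8: 8--4=12, 8-0=8, 8-3=5, 8-6=2, 8-8=0
Collecting distinct values (and noting 0 appears from a-a):
A - A = {-12, -10, -8, -7, -6, -5, -4, -3, -2, 0, 2, 3, 4, 5, 6, 7, 8, 10, 12}
|A - A| = 19

A - A = {-12, -10, -8, -7, -6, -5, -4, -3, -2, 0, 2, 3, 4, 5, 6, 7, 8, 10, 12}


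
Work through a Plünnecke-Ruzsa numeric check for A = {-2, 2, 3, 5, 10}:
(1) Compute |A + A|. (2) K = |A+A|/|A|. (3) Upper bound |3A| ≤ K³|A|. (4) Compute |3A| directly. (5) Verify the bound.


|A| = 5.
Step 1: Compute A + A by enumerating all 25 pairs.
A + A = {-4, 0, 1, 3, 4, 5, 6, 7, 8, 10, 12, 13, 15, 20}, so |A + A| = 14.
Step 2: Doubling constant K = |A + A|/|A| = 14/5 = 14/5 ≈ 2.8000.
Step 3: Plünnecke-Ruzsa gives |3A| ≤ K³·|A| = (2.8000)³ · 5 ≈ 109.7600.
Step 4: Compute 3A = A + A + A directly by enumerating all triples (a,b,c) ∈ A³; |3A| = 26.
Step 5: Check 26 ≤ 109.7600? Yes ✓.

K = 14/5, Plünnecke-Ruzsa bound K³|A| ≈ 109.7600, |3A| = 26, inequality holds.


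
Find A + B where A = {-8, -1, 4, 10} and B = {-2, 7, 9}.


A + B = {a + b : a ∈ A, b ∈ B}.
Enumerate all |A|·|B| = 4·3 = 12 pairs (a, b) and collect distinct sums.
a = -8: -8+-2=-10, -8+7=-1, -8+9=1
a = -1: -1+-2=-3, -1+7=6, -1+9=8
a = 4: 4+-2=2, 4+7=11, 4+9=13
a = 10: 10+-2=8, 10+7=17, 10+9=19
Collecting distinct sums: A + B = {-10, -3, -1, 1, 2, 6, 8, 11, 13, 17, 19}
|A + B| = 11

A + B = {-10, -3, -1, 1, 2, 6, 8, 11, 13, 17, 19}


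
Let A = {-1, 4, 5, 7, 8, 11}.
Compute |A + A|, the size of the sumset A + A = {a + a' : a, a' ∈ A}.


A + A = {a + a' : a, a' ∈ A}; |A| = 6.
General bounds: 2|A| - 1 ≤ |A + A| ≤ |A|(|A|+1)/2, i.e. 11 ≤ |A + A| ≤ 21.
Lower bound 2|A|-1 is attained iff A is an arithmetic progression.
Enumerate sums a + a' for a ≤ a' (symmetric, so this suffices):
a = -1: -1+-1=-2, -1+4=3, -1+5=4, -1+7=6, -1+8=7, -1+11=10
a = 4: 4+4=8, 4+5=9, 4+7=11, 4+8=12, 4+11=15
a = 5: 5+5=10, 5+7=12, 5+8=13, 5+11=16
a = 7: 7+7=14, 7+8=15, 7+11=18
a = 8: 8+8=16, 8+11=19
a = 11: 11+11=22
Distinct sums: {-2, 3, 4, 6, 7, 8, 9, 10, 11, 12, 13, 14, 15, 16, 18, 19, 22}
|A + A| = 17

|A + A| = 17


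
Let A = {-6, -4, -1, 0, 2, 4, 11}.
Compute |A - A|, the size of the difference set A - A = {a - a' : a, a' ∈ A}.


A - A = {a - a' : a, a' ∈ A}; |A| = 7.
Bounds: 2|A|-1 ≤ |A - A| ≤ |A|² - |A| + 1, i.e. 13 ≤ |A - A| ≤ 43.
Note: 0 ∈ A - A always (from a - a). The set is symmetric: if d ∈ A - A then -d ∈ A - A.
Enumerate nonzero differences d = a - a' with a > a' (then include -d):
Positive differences: {1, 2, 3, 4, 5, 6, 7, 8, 9, 10, 11, 12, 15, 17}
Full difference set: {0} ∪ (positive diffs) ∪ (negative diffs).
|A - A| = 1 + 2·14 = 29 (matches direct enumeration: 29).

|A - A| = 29


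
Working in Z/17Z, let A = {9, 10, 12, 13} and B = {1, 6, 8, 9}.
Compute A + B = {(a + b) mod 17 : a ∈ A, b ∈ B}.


Work in Z/17Z: reduce every sum a + b modulo 17.
Enumerate all 16 pairs:
a = 9: 9+1=10, 9+6=15, 9+8=0, 9+9=1
a = 10: 10+1=11, 10+6=16, 10+8=1, 10+9=2
a = 12: 12+1=13, 12+6=1, 12+8=3, 12+9=4
a = 13: 13+1=14, 13+6=2, 13+8=4, 13+9=5
Distinct residues collected: {0, 1, 2, 3, 4, 5, 10, 11, 13, 14, 15, 16}
|A + B| = 12 (out of 17 total residues).

A + B = {0, 1, 2, 3, 4, 5, 10, 11, 13, 14, 15, 16}


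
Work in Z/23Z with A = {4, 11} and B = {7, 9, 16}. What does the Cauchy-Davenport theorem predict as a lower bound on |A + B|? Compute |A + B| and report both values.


Cauchy-Davenport: |A + B| ≥ min(p, |A| + |B| - 1) for A, B nonempty in Z/pZ.
|A| = 2, |B| = 3, p = 23.
CD lower bound = min(23, 2 + 3 - 1) = min(23, 4) = 4.
Compute A + B mod 23 directly:
a = 4: 4+7=11, 4+9=13, 4+16=20
a = 11: 11+7=18, 11+9=20, 11+16=4
A + B = {4, 11, 13, 18, 20}, so |A + B| = 5.
Verify: 5 ≥ 4? Yes ✓.

CD lower bound = 4, actual |A + B| = 5.


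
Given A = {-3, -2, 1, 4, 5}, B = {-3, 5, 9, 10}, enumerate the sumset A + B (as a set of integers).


A + B = {a + b : a ∈ A, b ∈ B}.
Enumerate all |A|·|B| = 5·4 = 20 pairs (a, b) and collect distinct sums.
a = -3: -3+-3=-6, -3+5=2, -3+9=6, -3+10=7
a = -2: -2+-3=-5, -2+5=3, -2+9=7, -2+10=8
a = 1: 1+-3=-2, 1+5=6, 1+9=10, 1+10=11
a = 4: 4+-3=1, 4+5=9, 4+9=13, 4+10=14
a = 5: 5+-3=2, 5+5=10, 5+9=14, 5+10=15
Collecting distinct sums: A + B = {-6, -5, -2, 1, 2, 3, 6, 7, 8, 9, 10, 11, 13, 14, 15}
|A + B| = 15

A + B = {-6, -5, -2, 1, 2, 3, 6, 7, 8, 9, 10, 11, 13, 14, 15}


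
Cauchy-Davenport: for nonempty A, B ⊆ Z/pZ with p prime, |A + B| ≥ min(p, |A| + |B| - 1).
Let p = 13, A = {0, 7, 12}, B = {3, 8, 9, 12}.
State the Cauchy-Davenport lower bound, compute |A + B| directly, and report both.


Cauchy-Davenport: |A + B| ≥ min(p, |A| + |B| - 1) for A, B nonempty in Z/pZ.
|A| = 3, |B| = 4, p = 13.
CD lower bound = min(13, 3 + 4 - 1) = min(13, 6) = 6.
Compute A + B mod 13 directly:
a = 0: 0+3=3, 0+8=8, 0+9=9, 0+12=12
a = 7: 7+3=10, 7+8=2, 7+9=3, 7+12=6
a = 12: 12+3=2, 12+8=7, 12+9=8, 12+12=11
A + B = {2, 3, 6, 7, 8, 9, 10, 11, 12}, so |A + B| = 9.
Verify: 9 ≥ 6? Yes ✓.

CD lower bound = 6, actual |A + B| = 9.


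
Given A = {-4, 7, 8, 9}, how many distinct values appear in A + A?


A + A = {a + a' : a, a' ∈ A}; |A| = 4.
General bounds: 2|A| - 1 ≤ |A + A| ≤ |A|(|A|+1)/2, i.e. 7 ≤ |A + A| ≤ 10.
Lower bound 2|A|-1 is attained iff A is an arithmetic progression.
Enumerate sums a + a' for a ≤ a' (symmetric, so this suffices):
a = -4: -4+-4=-8, -4+7=3, -4+8=4, -4+9=5
a = 7: 7+7=14, 7+8=15, 7+9=16
a = 8: 8+8=16, 8+9=17
a = 9: 9+9=18
Distinct sums: {-8, 3, 4, 5, 14, 15, 16, 17, 18}
|A + A| = 9

|A + A| = 9


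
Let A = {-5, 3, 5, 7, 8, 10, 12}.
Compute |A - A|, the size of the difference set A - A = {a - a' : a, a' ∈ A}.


A - A = {a - a' : a, a' ∈ A}; |A| = 7.
Bounds: 2|A|-1 ≤ |A - A| ≤ |A|² - |A| + 1, i.e. 13 ≤ |A - A| ≤ 43.
Note: 0 ∈ A - A always (from a - a). The set is symmetric: if d ∈ A - A then -d ∈ A - A.
Enumerate nonzero differences d = a - a' with a > a' (then include -d):
Positive differences: {1, 2, 3, 4, 5, 7, 8, 9, 10, 12, 13, 15, 17}
Full difference set: {0} ∪ (positive diffs) ∪ (negative diffs).
|A - A| = 1 + 2·13 = 27 (matches direct enumeration: 27).

|A - A| = 27


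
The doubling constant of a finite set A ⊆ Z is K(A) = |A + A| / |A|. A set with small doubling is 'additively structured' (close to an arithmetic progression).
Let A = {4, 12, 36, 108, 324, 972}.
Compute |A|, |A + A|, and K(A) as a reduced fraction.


|A| = 6.
Compute A + A by enumerating all 36 pairs.
A + A = {8, 16, 24, 40, 48, 72, 112, 120, 144, 216, 328, 336, 360, 432, 648, 976, 984, 1008, 1080, 1296, 1944}, so |A + A| = 21.
K = |A + A| / |A| = 21/6 = 7/2 ≈ 3.5000.
Reference: AP of size 6 gives K = 11/6 ≈ 1.8333; a fully generic set of size 6 gives K ≈ 3.5000.

|A| = 6, |A + A| = 21, K = 21/6 = 7/2.


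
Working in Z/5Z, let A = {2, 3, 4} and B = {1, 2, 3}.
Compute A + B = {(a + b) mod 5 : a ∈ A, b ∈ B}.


Work in Z/5Z: reduce every sum a + b modulo 5.
Enumerate all 9 pairs:
a = 2: 2+1=3, 2+2=4, 2+3=0
a = 3: 3+1=4, 3+2=0, 3+3=1
a = 4: 4+1=0, 4+2=1, 4+3=2
Distinct residues collected: {0, 1, 2, 3, 4}
|A + B| = 5 (out of 5 total residues).

A + B = {0, 1, 2, 3, 4}


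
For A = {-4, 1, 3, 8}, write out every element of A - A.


A - A = {a - a' : a, a' ∈ A}.
Compute a - a' for each ordered pair (a, a'):
a = -4: -4--4=0, -4-1=-5, -4-3=-7, -4-8=-12
a = 1: 1--4=5, 1-1=0, 1-3=-2, 1-8=-7
a = 3: 3--4=7, 3-1=2, 3-3=0, 3-8=-5
a = 8: 8--4=12, 8-1=7, 8-3=5, 8-8=0
Collecting distinct values (and noting 0 appears from a-a):
A - A = {-12, -7, -5, -2, 0, 2, 5, 7, 12}
|A - A| = 9

A - A = {-12, -7, -5, -2, 0, 2, 5, 7, 12}


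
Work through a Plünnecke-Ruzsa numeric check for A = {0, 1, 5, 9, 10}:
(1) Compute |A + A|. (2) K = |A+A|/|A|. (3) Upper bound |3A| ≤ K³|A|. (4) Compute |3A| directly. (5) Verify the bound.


|A| = 5.
Step 1: Compute A + A by enumerating all 25 pairs.
A + A = {0, 1, 2, 5, 6, 9, 10, 11, 14, 15, 18, 19, 20}, so |A + A| = 13.
Step 2: Doubling constant K = |A + A|/|A| = 13/5 = 13/5 ≈ 2.6000.
Step 3: Plünnecke-Ruzsa gives |3A| ≤ K³·|A| = (2.6000)³ · 5 ≈ 87.8800.
Step 4: Compute 3A = A + A + A directly by enumerating all triples (a,b,c) ∈ A³; |3A| = 25.
Step 5: Check 25 ≤ 87.8800? Yes ✓.

K = 13/5, Plünnecke-Ruzsa bound K³|A| ≈ 87.8800, |3A| = 25, inequality holds.


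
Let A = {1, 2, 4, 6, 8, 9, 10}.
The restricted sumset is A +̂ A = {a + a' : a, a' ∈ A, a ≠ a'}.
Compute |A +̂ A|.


Restricted sumset: A +̂ A = {a + a' : a ∈ A, a' ∈ A, a ≠ a'}.
Equivalently, take A + A and drop any sum 2a that is achievable ONLY as a + a for a ∈ A (i.e. sums representable only with equal summands).
Enumerate pairs (a, a') with a < a' (symmetric, so each unordered pair gives one sum; this covers all a ≠ a'):
  1 + 2 = 3
  1 + 4 = 5
  1 + 6 = 7
  1 + 8 = 9
  1 + 9 = 10
  1 + 10 = 11
  2 + 4 = 6
  2 + 6 = 8
  2 + 8 = 10
  2 + 9 = 11
  2 + 10 = 12
  4 + 6 = 10
  4 + 8 = 12
  4 + 9 = 13
  4 + 10 = 14
  6 + 8 = 14
  6 + 9 = 15
  6 + 10 = 16
  8 + 9 = 17
  8 + 10 = 18
  9 + 10 = 19
Collected distinct sums: {3, 5, 6, 7, 8, 9, 10, 11, 12, 13, 14, 15, 16, 17, 18, 19}
|A +̂ A| = 16
(Reference bound: |A +̂ A| ≥ 2|A| - 3 for |A| ≥ 2, with |A| = 7 giving ≥ 11.)

|A +̂ A| = 16


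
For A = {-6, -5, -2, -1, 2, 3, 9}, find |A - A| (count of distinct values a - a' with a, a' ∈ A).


A - A = {a - a' : a, a' ∈ A}; |A| = 7.
Bounds: 2|A|-1 ≤ |A - A| ≤ |A|² - |A| + 1, i.e. 13 ≤ |A - A| ≤ 43.
Note: 0 ∈ A - A always (from a - a). The set is symmetric: if d ∈ A - A then -d ∈ A - A.
Enumerate nonzero differences d = a - a' with a > a' (then include -d):
Positive differences: {1, 3, 4, 5, 6, 7, 8, 9, 10, 11, 14, 15}
Full difference set: {0} ∪ (positive diffs) ∪ (negative diffs).
|A - A| = 1 + 2·12 = 25 (matches direct enumeration: 25).

|A - A| = 25


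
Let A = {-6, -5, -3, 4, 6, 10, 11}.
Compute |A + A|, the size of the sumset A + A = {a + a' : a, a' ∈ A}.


A + A = {a + a' : a, a' ∈ A}; |A| = 7.
General bounds: 2|A| - 1 ≤ |A + A| ≤ |A|(|A|+1)/2, i.e. 13 ≤ |A + A| ≤ 28.
Lower bound 2|A|-1 is attained iff A is an arithmetic progression.
Enumerate sums a + a' for a ≤ a' (symmetric, so this suffices):
a = -6: -6+-6=-12, -6+-5=-11, -6+-3=-9, -6+4=-2, -6+6=0, -6+10=4, -6+11=5
a = -5: -5+-5=-10, -5+-3=-8, -5+4=-1, -5+6=1, -5+10=5, -5+11=6
a = -3: -3+-3=-6, -3+4=1, -3+6=3, -3+10=7, -3+11=8
a = 4: 4+4=8, 4+6=10, 4+10=14, 4+11=15
a = 6: 6+6=12, 6+10=16, 6+11=17
a = 10: 10+10=20, 10+11=21
a = 11: 11+11=22
Distinct sums: {-12, -11, -10, -9, -8, -6, -2, -1, 0, 1, 3, 4, 5, 6, 7, 8, 10, 12, 14, 15, 16, 17, 20, 21, 22}
|A + A| = 25

|A + A| = 25
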